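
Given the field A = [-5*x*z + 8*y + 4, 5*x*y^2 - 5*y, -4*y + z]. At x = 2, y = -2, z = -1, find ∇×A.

(-4, -10, 12)

(∇×A)₁ = ∂A₃/∂y − ∂A₂/∂z = -4
(∇×A)₂ = ∂A₁/∂z − ∂A₃/∂x = -5*x
(∇×A)₃ = ∂A₂/∂x − ∂A₁/∂y = 5*y^2 - 8
∇×A = (-4, -5*x, 5*y^2 - 8)
At (2, -2, -1): (-4, -10, 12).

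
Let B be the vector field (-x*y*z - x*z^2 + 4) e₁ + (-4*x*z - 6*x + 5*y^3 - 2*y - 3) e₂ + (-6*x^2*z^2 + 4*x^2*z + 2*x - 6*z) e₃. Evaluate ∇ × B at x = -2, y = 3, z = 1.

(-8, 0, -12)

(∇×B)₁ = ∂B₃/∂y − ∂B₂/∂z = 4*x
(∇×B)₂ = ∂B₁/∂z − ∂B₃/∂x = -x*y + 12*x*z^2 - 10*x*z - 2
(∇×B)₃ = ∂B₂/∂x − ∂B₁/∂y = x*z - 4*z - 6
∇×B = (4*x, -x*y + 12*x*z^2 - 10*x*z - 2, x*z - 4*z - 6)
At (-2, 3, 1): (-8, 0, -12).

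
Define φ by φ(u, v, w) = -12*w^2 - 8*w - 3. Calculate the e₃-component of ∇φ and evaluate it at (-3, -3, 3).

-80

(∇φ)_3 = ∂φ/∂w = -24*w - 8
At (-3, -3, 3): -80.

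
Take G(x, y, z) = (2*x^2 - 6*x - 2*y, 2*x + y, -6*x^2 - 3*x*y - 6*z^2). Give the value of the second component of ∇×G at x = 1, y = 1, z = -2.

15

(∇×G)_2 = ∂G₁/∂z − ∂G₃/∂x
= 0 − (-12*x - 3*y)
= 12*x + 3*y
At (1, 1, -2): 15.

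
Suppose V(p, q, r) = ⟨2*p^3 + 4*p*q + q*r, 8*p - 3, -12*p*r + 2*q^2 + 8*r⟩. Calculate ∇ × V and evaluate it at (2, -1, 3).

(∇×V)₁ = ∂V₃/∂q − ∂V₂/∂r = 4*q
(∇×V)₂ = ∂V₁/∂r − ∂V₃/∂p = q + 12*r
(∇×V)₃ = ∂V₂/∂p − ∂V₁/∂q = -4*p - r + 8
∇×V = (4*q, q + 12*r, -4*p - r + 8)
At (2, -1, 3): (-4, 35, -3).

(-4, 35, -3)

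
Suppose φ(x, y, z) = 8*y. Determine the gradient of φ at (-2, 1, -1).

∂φ/∂x = 0
∂φ/∂y = 8
∂φ/∂z = 0
∇φ = (0, 8, 0)
At (-2, 1, -1): (0, 8, 0).

(0, 8, 0)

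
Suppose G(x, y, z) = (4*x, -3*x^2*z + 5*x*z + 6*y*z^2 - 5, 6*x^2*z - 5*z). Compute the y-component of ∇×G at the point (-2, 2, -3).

-72

(∇×G)_2 = ∂G₁/∂z − ∂G₃/∂x
= 0 − (12*x*z)
= -12*x*z
At (-2, 2, -3): -72.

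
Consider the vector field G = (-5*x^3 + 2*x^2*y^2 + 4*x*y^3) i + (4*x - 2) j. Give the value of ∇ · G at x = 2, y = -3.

-96

∂G₁/∂x = -15*x^2 + 4*x*y^2 + 4*y^3
∂G₂/∂y = 0
∇·G = -15*x^2 + 4*x*y^2 + 4*y^3
At (2, -3): -96.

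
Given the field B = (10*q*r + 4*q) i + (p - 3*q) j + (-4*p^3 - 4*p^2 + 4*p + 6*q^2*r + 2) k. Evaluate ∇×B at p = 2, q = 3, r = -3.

(∇×B)₁ = ∂B₃/∂q − ∂B₂/∂r = 12*q*r
(∇×B)₂ = ∂B₁/∂r − ∂B₃/∂p = 12*p^2 + 8*p + 10*q - 4
(∇×B)₃ = ∂B₂/∂p − ∂B₁/∂q = -10*r - 3
∇×B = (12*q*r, 12*p^2 + 8*p + 10*q - 4, -10*r - 3)
At (2, 3, -3): (-108, 90, 27).

(-108, 90, 27)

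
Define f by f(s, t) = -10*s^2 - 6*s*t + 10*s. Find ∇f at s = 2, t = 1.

∂f/∂s = -20*s - 6*t + 10
∂f/∂t = -6*s
∇f = (-20*s - 6*t + 10, -6*s)
At (2, 1): (-36, -12).

(-36, -12)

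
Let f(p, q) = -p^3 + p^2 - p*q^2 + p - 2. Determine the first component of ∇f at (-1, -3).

(∇f)_1 = ∂f/∂p = -3*p^2 + 2*p - q^2 + 1
At (-1, -3): -13.

-13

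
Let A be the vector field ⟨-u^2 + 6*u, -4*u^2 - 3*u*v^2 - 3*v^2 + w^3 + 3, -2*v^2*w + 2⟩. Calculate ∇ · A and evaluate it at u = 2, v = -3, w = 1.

38

∂A₁/∂u = -2*u + 6
∂A₂/∂v = -6*u*v - 6*v
∂A₃/∂w = -2*v^2
∇·A = -6*u*v - 2*u - 2*v^2 - 6*v + 6
At (2, -3, 1): 38.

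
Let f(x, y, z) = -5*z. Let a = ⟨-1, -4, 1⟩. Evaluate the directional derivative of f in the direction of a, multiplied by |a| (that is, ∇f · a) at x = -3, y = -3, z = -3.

∂f/∂x = 0
∂f/∂y = 0
∂f/∂z = -5
∇f at (-3, -3, -3) = (0, 0, -5)
∇f · a = (0)(-1) + (0)(-4) + (-5)(1) = -5

-5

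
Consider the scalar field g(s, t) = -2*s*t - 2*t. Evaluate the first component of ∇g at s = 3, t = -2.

(∇g)_1 = ∂g/∂s = -2*t
At (3, -2): 4.

4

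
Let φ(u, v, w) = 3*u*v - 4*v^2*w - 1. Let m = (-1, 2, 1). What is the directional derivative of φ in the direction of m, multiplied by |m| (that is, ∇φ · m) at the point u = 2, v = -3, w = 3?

∂φ/∂u = 3*v
∂φ/∂v = 3*u - 8*v*w
∂φ/∂w = -4*v^2
∇φ at (2, -3, 3) = (-9, 78, -36)
∇φ · m = (-9)(-1) + (78)(2) + (-36)(1) = 129

129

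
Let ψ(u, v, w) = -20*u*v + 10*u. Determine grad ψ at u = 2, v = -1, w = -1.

∂ψ/∂u = -20*v + 10
∂ψ/∂v = -20*u
∂ψ/∂w = 0
∇ψ = (-20*v + 10, -20*u, 0)
At (2, -1, -1): (30, -40, 0).

(30, -40, 0)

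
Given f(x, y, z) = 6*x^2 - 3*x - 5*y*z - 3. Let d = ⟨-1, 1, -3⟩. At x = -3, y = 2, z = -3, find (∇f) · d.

∂f/∂x = 12*x - 3
∂f/∂y = -5*z
∂f/∂z = -5*y
∇f at (-3, 2, -3) = (-39, 15, -10)
∇f · d = (-39)(-1) + (15)(1) + (-10)(-3) = 84

84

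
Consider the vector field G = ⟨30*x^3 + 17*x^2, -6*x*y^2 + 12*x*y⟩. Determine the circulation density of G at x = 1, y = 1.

6

∂G₂/∂x = -6*y^2 + 12*y
∂G₁/∂y = 0
Scalar curl = -6*y^2 + 12*y
At (1, 1): 6.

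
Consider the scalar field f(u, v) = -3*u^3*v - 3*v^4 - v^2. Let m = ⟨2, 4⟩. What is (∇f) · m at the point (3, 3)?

-2130

∂f/∂u = -9*u^2*v
∂f/∂v = -3*u^3 - 12*v^3 - 2*v
∇f at (3, 3) = (-243, -411)
∇f · m = (-243)(2) + (-411)(4) = -2130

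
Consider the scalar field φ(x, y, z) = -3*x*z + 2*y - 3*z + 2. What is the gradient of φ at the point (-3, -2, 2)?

(-6, 2, 6)

∂φ/∂x = -3*z
∂φ/∂y = 2
∂φ/∂z = -3*x - 3
∇φ = (-3*z, 2, -3*x - 3)
At (-3, -2, 2): (-6, 2, 6).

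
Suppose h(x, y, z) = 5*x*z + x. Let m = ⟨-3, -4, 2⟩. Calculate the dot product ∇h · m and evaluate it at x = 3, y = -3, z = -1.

∂h/∂x = 5*z + 1
∂h/∂y = 0
∂h/∂z = 5*x
∇h at (3, -3, -1) = (-4, 0, 15)
∇h · m = (-4)(-3) + (0)(-4) + (15)(2) = 42

42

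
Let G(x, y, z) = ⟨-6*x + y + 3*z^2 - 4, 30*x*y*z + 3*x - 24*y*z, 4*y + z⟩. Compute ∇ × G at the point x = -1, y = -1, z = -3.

(∇×G)₁ = ∂G₃/∂y − ∂G₂/∂z = -30*x*y + 24*y + 4
(∇×G)₂ = ∂G₁/∂z − ∂G₃/∂x = 6*z
(∇×G)₃ = ∂G₂/∂x − ∂G₁/∂y = 30*y*z + 2
∇×G = (-30*x*y + 24*y + 4, 6*z, 30*y*z + 2)
At (-1, -1, -3): (-50, -18, 92).

(-50, -18, 92)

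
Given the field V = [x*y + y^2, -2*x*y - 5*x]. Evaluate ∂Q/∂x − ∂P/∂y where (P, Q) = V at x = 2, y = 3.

∂V₂/∂x = -2*y - 5
∂V₁/∂y = x + 2*y
Scalar curl = -x - 4*y - 5
At (2, 3): -19.

-19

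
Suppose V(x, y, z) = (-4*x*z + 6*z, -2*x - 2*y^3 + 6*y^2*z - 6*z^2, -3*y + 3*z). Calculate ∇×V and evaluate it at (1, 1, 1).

(∇×V)₁ = ∂V₃/∂y − ∂V₂/∂z = -6*y^2 + 12*z - 3
(∇×V)₂ = ∂V₁/∂z − ∂V₃/∂x = -4*x + 6
(∇×V)₃ = ∂V₂/∂x − ∂V₁/∂y = -2
∇×V = (-6*y^2 + 12*z - 3, -4*x + 6, -2)
At (1, 1, 1): (3, 2, -2).

(3, 2, -2)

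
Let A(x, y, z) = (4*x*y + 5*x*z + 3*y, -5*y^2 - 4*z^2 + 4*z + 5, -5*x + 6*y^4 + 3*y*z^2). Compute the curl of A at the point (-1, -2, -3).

(∇×A)₁ = ∂A₃/∂y − ∂A₂/∂z = 24*y^3 + 3*z^2 + 8*z - 4
(∇×A)₂ = ∂A₁/∂z − ∂A₃/∂x = 5*x + 5
(∇×A)₃ = ∂A₂/∂x − ∂A₁/∂y = -4*x - 3
∇×A = (24*y^3 + 3*z^2 + 8*z - 4, 5*x + 5, -4*x - 3)
At (-1, -2, -3): (-193, 0, 1).

(-193, 0, 1)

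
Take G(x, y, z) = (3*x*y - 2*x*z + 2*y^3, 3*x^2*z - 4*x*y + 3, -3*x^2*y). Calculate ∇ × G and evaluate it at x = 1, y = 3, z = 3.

(∇×G)₁ = ∂G₃/∂y − ∂G₂/∂z = -6*x^2
(∇×G)₂ = ∂G₁/∂z − ∂G₃/∂x = 6*x*y - 2*x
(∇×G)₃ = ∂G₂/∂x − ∂G₁/∂y = 6*x*z - 3*x - 6*y^2 - 4*y
∇×G = (-6*x^2, 6*x*y - 2*x, 6*x*z - 3*x - 6*y^2 - 4*y)
At (1, 3, 3): (-6, 16, -51).

(-6, 16, -51)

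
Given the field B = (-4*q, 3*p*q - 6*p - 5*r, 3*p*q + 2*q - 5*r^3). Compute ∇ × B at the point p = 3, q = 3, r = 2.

(∇×B)₁ = ∂B₃/∂q − ∂B₂/∂r = 3*p + 7
(∇×B)₂ = ∂B₁/∂r − ∂B₃/∂p = -3*q
(∇×B)₃ = ∂B₂/∂p − ∂B₁/∂q = 3*q - 2
∇×B = (3*p + 7, -3*q, 3*q - 2)
At (3, 3, 2): (16, -9, 7).

(16, -9, 7)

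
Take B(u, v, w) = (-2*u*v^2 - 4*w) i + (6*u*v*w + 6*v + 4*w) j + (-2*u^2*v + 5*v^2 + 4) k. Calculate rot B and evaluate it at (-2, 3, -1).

(54, -28, -42)

(∇×B)₁ = ∂B₃/∂v − ∂B₂/∂w = -2*u^2 - 6*u*v + 10*v - 4
(∇×B)₂ = ∂B₁/∂w − ∂B₃/∂u = 4*u*v - 4
(∇×B)₃ = ∂B₂/∂u − ∂B₁/∂v = 4*u*v + 6*v*w
∇×B = (-2*u^2 - 6*u*v + 10*v - 4, 4*u*v - 4, 4*u*v + 6*v*w)
At (-2, 3, -1): (54, -28, -42).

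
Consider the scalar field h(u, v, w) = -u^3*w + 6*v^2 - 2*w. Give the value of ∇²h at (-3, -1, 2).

∂²h/∂u² = -6*u*w
∂²h/∂v² = 12
∂²h/∂w² = 0
∇²h = -6*u*w + 12
At (-3, -1, 2): 48.

48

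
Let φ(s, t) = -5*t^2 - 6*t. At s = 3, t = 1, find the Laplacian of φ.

-10

∂²φ/∂s² = 0
∂²φ/∂t² = -10
∇²φ = -10
At (3, 1): -10.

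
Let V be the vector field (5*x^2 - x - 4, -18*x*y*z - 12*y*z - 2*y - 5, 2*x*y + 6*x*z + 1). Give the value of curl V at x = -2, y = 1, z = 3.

(-28, -20, -54)

(∇×V)₁ = ∂V₃/∂y − ∂V₂/∂z = 18*x*y + 2*x + 12*y
(∇×V)₂ = ∂V₁/∂z − ∂V₃/∂x = -2*y - 6*z
(∇×V)₃ = ∂V₂/∂x − ∂V₁/∂y = -18*y*z
∇×V = (18*x*y + 2*x + 12*y, -2*y - 6*z, -18*y*z)
At (-2, 1, 3): (-28, -20, -54).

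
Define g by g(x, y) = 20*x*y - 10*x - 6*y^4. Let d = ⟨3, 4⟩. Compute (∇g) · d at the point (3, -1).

246

∂g/∂x = 20*y - 10
∂g/∂y = 20*x - 24*y^3
∇g at (3, -1) = (-30, 84)
∇g · d = (-30)(3) + (84)(4) = 246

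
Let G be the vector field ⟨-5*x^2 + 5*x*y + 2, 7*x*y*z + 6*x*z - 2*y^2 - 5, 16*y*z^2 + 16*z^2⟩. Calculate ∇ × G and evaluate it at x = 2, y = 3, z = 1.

(∇×G)₁ = ∂G₃/∂y − ∂G₂/∂z = -7*x*y - 6*x + 16*z^2
(∇×G)₂ = ∂G₁/∂z − ∂G₃/∂x = 0
(∇×G)₃ = ∂G₂/∂x − ∂G₁/∂y = -5*x + 7*y*z + 6*z
∇×G = (-7*x*y - 6*x + 16*z^2, 0, -5*x + 7*y*z + 6*z)
At (2, 3, 1): (-38, 0, 17).

(-38, 0, 17)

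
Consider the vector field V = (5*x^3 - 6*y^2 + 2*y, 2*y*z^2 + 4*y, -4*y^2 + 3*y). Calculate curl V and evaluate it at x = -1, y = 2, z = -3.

(11, 0, 22)

(∇×V)₁ = ∂V₃/∂y − ∂V₂/∂z = -4*y*z - 8*y + 3
(∇×V)₂ = ∂V₁/∂z − ∂V₃/∂x = 0
(∇×V)₃ = ∂V₂/∂x − ∂V₁/∂y = 12*y - 2
∇×V = (-4*y*z - 8*y + 3, 0, 12*y - 2)
At (-1, 2, -3): (11, 0, 22).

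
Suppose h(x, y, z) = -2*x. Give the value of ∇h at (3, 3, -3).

(-2, 0, 0)

∂h/∂x = -2
∂h/∂y = 0
∂h/∂z = 0
∇h = (-2, 0, 0)
At (3, 3, -3): (-2, 0, 0).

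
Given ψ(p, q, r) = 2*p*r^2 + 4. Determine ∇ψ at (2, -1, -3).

∂ψ/∂p = 2*r^2
∂ψ/∂q = 0
∂ψ/∂r = 4*p*r
∇ψ = (2*r^2, 0, 4*p*r)
At (2, -1, -3): (18, 0, -24).

(18, 0, -24)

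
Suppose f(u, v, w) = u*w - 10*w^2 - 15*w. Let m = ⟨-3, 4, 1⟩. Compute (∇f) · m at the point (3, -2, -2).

∂f/∂u = w
∂f/∂v = 0
∂f/∂w = u - 20*w - 15
∇f at (3, -2, -2) = (-2, 0, 28)
∇f · m = (-2)(-3) + (0)(4) + (28)(1) = 34

34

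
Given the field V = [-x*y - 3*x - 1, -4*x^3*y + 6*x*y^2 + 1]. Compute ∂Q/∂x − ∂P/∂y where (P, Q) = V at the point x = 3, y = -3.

∂V₂/∂x = -12*x^2*y + 6*y^2
∂V₁/∂y = -x
Scalar curl = -12*x^2*y + x + 6*y^2
At (3, -3): 381.

381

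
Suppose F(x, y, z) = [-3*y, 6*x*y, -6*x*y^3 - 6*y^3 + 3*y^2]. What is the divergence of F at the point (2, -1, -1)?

12

∂F₁/∂x = 0
∂F₂/∂y = 6*x
∂F₃/∂z = 0
∇·F = 6*x
At (2, -1, -1): 12.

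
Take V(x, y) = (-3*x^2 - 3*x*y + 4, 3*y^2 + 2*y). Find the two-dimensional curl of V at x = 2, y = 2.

6

∂V₂/∂x = 0
∂V₁/∂y = -3*x
Scalar curl = 3*x
At (2, 2): 6.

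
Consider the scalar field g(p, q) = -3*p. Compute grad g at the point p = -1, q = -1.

∂g/∂p = -3
∂g/∂q = 0
∇g = (-3, 0)
At (-1, -1): (-3, 0).

(-3, 0)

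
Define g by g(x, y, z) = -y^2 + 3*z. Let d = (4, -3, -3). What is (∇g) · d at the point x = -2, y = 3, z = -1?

∂g/∂x = 0
∂g/∂y = -2*y
∂g/∂z = 3
∇g at (-2, 3, -1) = (0, -6, 3)
∇g · d = (0)(4) + (-6)(-3) + (3)(-3) = 9

9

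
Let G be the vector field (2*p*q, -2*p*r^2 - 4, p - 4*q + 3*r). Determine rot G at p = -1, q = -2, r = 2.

(∇×G)₁ = ∂G₃/∂q − ∂G₂/∂r = 4*p*r - 4
(∇×G)₂ = ∂G₁/∂r − ∂G₃/∂p = -1
(∇×G)₃ = ∂G₂/∂p − ∂G₁/∂q = -2*p - 2*r^2
∇×G = (4*p*r - 4, -1, -2*p - 2*r^2)
At (-1, -2, 2): (-12, -1, -6).

(-12, -1, -6)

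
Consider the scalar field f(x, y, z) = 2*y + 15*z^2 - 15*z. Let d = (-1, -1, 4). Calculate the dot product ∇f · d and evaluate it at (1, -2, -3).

∂f/∂x = 0
∂f/∂y = 2
∂f/∂z = 30*z - 15
∇f at (1, -2, -3) = (0, 2, -105)
∇f · d = (0)(-1) + (2)(-1) + (-105)(4) = -422

-422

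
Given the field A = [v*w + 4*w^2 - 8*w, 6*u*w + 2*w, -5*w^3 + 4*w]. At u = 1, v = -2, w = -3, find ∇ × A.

(∇×A)₁ = ∂A₃/∂v − ∂A₂/∂w = -6*u - 2
(∇×A)₂ = ∂A₁/∂w − ∂A₃/∂u = v + 8*w - 8
(∇×A)₃ = ∂A₂/∂u − ∂A₁/∂v = 5*w
∇×A = (-6*u - 2, v + 8*w - 8, 5*w)
At (1, -2, -3): (-8, -34, -15).

(-8, -34, -15)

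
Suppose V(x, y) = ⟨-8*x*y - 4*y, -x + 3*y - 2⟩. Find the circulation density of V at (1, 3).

11

∂V₂/∂x = -1
∂V₁/∂y = -8*x - 4
Scalar curl = 8*x + 3
At (1, 3): 11.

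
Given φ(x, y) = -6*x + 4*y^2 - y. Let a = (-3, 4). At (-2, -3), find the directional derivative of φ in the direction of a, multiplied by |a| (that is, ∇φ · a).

∂φ/∂x = -6
∂φ/∂y = 8*y - 1
∇φ at (-2, -3) = (-6, -25)
∇φ · a = (-6)(-3) + (-25)(4) = -82

-82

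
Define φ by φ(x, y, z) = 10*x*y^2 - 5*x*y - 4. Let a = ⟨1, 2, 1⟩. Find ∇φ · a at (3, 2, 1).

240

∂φ/∂x = 10*y^2 - 5*y
∂φ/∂y = 20*x*y - 5*x
∂φ/∂z = 0
∇φ at (3, 2, 1) = (30, 105, 0)
∇φ · a = (30)(1) + (105)(2) + (0)(1) = 240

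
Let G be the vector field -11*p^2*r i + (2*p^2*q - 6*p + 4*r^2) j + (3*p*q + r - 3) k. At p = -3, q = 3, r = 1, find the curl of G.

(∇×G)₁ = ∂G₃/∂q − ∂G₂/∂r = 3*p - 8*r
(∇×G)₂ = ∂G₁/∂r − ∂G₃/∂p = -11*p^2 - 3*q
(∇×G)₃ = ∂G₂/∂p − ∂G₁/∂q = 4*p*q - 6
∇×G = (3*p - 8*r, -11*p^2 - 3*q, 4*p*q - 6)
At (-3, 3, 1): (-17, -108, -42).

(-17, -108, -42)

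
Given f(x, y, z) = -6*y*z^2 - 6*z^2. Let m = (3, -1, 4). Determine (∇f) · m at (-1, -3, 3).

∂f/∂x = 0
∂f/∂y = -6*z^2
∂f/∂z = -12*y*z - 12*z
∇f at (-1, -3, 3) = (0, -54, 72)
∇f · m = (0)(3) + (-54)(-1) + (72)(4) = 342

342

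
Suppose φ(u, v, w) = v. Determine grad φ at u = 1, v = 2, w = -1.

(0, 1, 0)

∂φ/∂u = 0
∂φ/∂v = 1
∂φ/∂w = 0
∇φ = (0, 1, 0)
At (1, 2, -1): (0, 1, 0).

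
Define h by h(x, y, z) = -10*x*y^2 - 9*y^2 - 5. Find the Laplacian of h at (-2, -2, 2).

22

∂²h/∂x² = 0
∂²h/∂y² = -2*(10*x + 9)
∂²h/∂z² = 0
∇²h = -20*x - 18
At (-2, -2, 2): 22.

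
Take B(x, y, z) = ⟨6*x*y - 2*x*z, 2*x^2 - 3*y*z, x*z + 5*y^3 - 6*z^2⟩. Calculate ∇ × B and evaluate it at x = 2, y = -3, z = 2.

(126, -6, -4)

(∇×B)₁ = ∂B₃/∂y − ∂B₂/∂z = 15*y^2 + 3*y
(∇×B)₂ = ∂B₁/∂z − ∂B₃/∂x = -2*x - z
(∇×B)₃ = ∂B₂/∂x − ∂B₁/∂y = -2*x
∇×B = (15*y^2 + 3*y, -2*x - z, -2*x)
At (2, -3, 2): (126, -6, -4).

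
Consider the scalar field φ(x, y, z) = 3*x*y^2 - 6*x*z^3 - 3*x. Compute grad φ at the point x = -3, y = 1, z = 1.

(-6, -18, 54)

∂φ/∂x = 3*y^2 - 6*z^3 - 3
∂φ/∂y = 6*x*y
∂φ/∂z = -18*x*z^2
∇φ = (3*y^2 - 6*z^3 - 3, 6*x*y, -18*x*z^2)
At (-3, 1, 1): (-6, -18, 54).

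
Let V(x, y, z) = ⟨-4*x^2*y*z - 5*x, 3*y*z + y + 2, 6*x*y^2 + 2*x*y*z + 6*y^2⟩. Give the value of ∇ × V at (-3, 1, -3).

(∇×V)₁ = ∂V₃/∂y − ∂V₂/∂z = 12*x*y + 2*x*z + 9*y
(∇×V)₂ = ∂V₁/∂z − ∂V₃/∂x = -4*x^2*y - 6*y^2 - 2*y*z
(∇×V)₃ = ∂V₂/∂x − ∂V₁/∂y = 4*x^2*z
∇×V = (12*x*y + 2*x*z + 9*y, -4*x^2*y - 6*y^2 - 2*y*z, 4*x^2*z)
At (-3, 1, -3): (-9, -36, -108).

(-9, -36, -108)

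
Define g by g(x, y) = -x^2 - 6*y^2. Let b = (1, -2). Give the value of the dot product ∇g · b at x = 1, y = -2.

∂g/∂x = -2*x
∂g/∂y = -12*y
∇g at (1, -2) = (-2, 24)
∇g · b = (-2)(1) + (24)(-2) = -50

-50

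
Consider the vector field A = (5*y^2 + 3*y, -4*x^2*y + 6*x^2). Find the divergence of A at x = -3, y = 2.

∂A₁/∂x = 0
∂A₂/∂y = -4*x^2
∇·A = -4*x^2
At (-3, 2): -36.

-36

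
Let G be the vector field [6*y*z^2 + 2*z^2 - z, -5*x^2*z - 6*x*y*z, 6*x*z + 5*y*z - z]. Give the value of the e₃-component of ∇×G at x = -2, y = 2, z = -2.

-40

(∇×G)_3 = ∂G₂/∂x − ∂G₁/∂y
= -10*x*z - 6*y*z − (6*z^2)
= -10*x*z - 6*y*z - 6*z^2
At (-2, 2, -2): -40.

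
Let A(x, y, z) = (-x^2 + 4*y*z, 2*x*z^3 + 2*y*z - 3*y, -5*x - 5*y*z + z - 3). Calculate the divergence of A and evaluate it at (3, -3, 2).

11

∂A₁/∂x = -2*x
∂A₂/∂y = 2*z - 3
∂A₃/∂z = -5*y + 1
∇·A = -2*x - 5*y + 2*z - 2
At (3, -3, 2): 11.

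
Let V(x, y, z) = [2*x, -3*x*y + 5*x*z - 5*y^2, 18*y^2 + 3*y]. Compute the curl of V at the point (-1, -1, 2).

(-28, 0, 13)

(∇×V)₁ = ∂V₃/∂y − ∂V₂/∂z = -5*x + 36*y + 3
(∇×V)₂ = ∂V₁/∂z − ∂V₃/∂x = 0
(∇×V)₃ = ∂V₂/∂x − ∂V₁/∂y = -3*y + 5*z
∇×V = (-5*x + 36*y + 3, 0, -3*y + 5*z)
At (-1, -1, 2): (-28, 0, 13).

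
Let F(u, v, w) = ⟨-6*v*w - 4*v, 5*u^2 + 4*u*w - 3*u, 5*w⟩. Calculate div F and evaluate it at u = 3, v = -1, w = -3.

∂F₁/∂u = 0
∂F₂/∂v = 0
∂F₃/∂w = 5
∇·F = 5
At (3, -1, -3): 5.

5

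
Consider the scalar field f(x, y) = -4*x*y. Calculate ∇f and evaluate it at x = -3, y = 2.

(-8, 12)

∂f/∂x = -4*y
∂f/∂y = -4*x
∇f = (-4*y, -4*x)
At (-3, 2): (-8, 12).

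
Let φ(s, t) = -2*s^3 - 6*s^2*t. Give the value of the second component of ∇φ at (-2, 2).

(∇φ)_2 = ∂φ/∂t = -6*s^2
At (-2, 2): -24.

-24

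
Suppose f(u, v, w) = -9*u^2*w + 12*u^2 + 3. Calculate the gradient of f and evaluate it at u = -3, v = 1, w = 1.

∂f/∂u = -18*u*w + 24*u
∂f/∂v = 0
∂f/∂w = -9*u^2
∇f = (-18*u*w + 24*u, 0, -9*u^2)
At (-3, 1, 1): (-18, 0, -81).

(-18, 0, -81)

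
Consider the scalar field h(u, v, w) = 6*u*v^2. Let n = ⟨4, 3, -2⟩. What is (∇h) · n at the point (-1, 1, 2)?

-12

∂h/∂u = 6*v^2
∂h/∂v = 12*u*v
∂h/∂w = 0
∇h at (-1, 1, 2) = (6, -12, 0)
∇h · n = (6)(4) + (-12)(3) + (0)(-2) = -12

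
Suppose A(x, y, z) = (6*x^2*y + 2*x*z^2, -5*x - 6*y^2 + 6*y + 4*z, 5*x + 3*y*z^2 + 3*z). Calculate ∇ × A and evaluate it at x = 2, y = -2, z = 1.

(∇×A)₁ = ∂A₃/∂y − ∂A₂/∂z = 3*z^2 - 4
(∇×A)₂ = ∂A₁/∂z − ∂A₃/∂x = 4*x*z - 5
(∇×A)₃ = ∂A₂/∂x − ∂A₁/∂y = -6*x^2 - 5
∇×A = (3*z^2 - 4, 4*x*z - 5, -6*x^2 - 5)
At (2, -2, 1): (-1, 3, -29).

(-1, 3, -29)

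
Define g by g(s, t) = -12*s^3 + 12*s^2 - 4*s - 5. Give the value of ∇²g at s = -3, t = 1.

∂²g/∂s² = 24*(-3*s + 1)
∂²g/∂t² = 0
∇²g = -72*s + 24
At (-3, 1): 240.

240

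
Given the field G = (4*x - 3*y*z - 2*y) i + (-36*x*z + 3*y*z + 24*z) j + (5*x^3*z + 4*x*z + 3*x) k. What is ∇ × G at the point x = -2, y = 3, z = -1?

(∇×G)₁ = ∂G₃/∂y − ∂G₂/∂z = 36*x - 3*y - 24
(∇×G)₂ = ∂G₁/∂z − ∂G₃/∂x = -15*x^2*z - 3*y - 4*z - 3
(∇×G)₃ = ∂G₂/∂x − ∂G₁/∂y = -33*z + 2
∇×G = (36*x - 3*y - 24, -15*x^2*z - 3*y - 4*z - 3, -33*z + 2)
At (-2, 3, -1): (-105, 52, 35).

(-105, 52, 35)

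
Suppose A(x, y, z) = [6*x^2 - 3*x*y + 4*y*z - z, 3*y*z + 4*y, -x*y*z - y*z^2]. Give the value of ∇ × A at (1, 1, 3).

(∇×A)₁ = ∂A₃/∂y − ∂A₂/∂z = -x*z - 3*y - z^2
(∇×A)₂ = ∂A₁/∂z − ∂A₃/∂x = y*z + 4*y - 1
(∇×A)₃ = ∂A₂/∂x − ∂A₁/∂y = 3*x - 4*z
∇×A = (-x*z - 3*y - z^2, y*z + 4*y - 1, 3*x - 4*z)
At (1, 1, 3): (-15, 6, -9).

(-15, 6, -9)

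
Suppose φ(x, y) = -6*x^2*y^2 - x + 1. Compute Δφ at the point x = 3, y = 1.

-120

∂²φ/∂x² = -12*y^2
∂²φ/∂y² = -12*x^2
∇²φ = -12*x^2 - 12*y^2
At (3, 1): -120.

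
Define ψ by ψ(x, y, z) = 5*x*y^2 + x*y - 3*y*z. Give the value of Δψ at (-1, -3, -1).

-10

∂²ψ/∂x² = 0
∂²ψ/∂y² = 10*x
∂²ψ/∂z² = 0
∇²ψ = 10*x
At (-1, -3, -1): -10.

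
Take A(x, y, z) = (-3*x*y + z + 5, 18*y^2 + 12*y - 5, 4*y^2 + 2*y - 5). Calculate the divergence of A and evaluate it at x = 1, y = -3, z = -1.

-87

∂A₁/∂x = -3*y
∂A₂/∂y = 36*y + 12
∂A₃/∂z = 0
∇·A = 33*y + 12
At (1, -3, -1): -87.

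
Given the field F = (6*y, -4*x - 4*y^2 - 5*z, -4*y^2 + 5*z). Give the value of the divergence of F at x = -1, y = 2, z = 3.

-11

∂F₁/∂x = 0
∂F₂/∂y = -8*y
∂F₃/∂z = 5
∇·F = -8*y + 5
At (-1, 2, 3): -11.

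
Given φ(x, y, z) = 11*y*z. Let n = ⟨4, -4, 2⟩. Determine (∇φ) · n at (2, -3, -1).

-22

∂φ/∂x = 0
∂φ/∂y = 11*z
∂φ/∂z = 11*y
∇φ at (2, -3, -1) = (0, -11, -33)
∇φ · n = (0)(4) + (-11)(-4) + (-33)(2) = -22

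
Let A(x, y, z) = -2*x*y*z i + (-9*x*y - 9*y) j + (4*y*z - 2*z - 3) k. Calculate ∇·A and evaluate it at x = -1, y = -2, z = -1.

∂A₁/∂x = -2*y*z
∂A₂/∂y = -9*x - 9
∂A₃/∂z = 4*y - 2
∇·A = -9*x - 2*y*z + 4*y - 11
At (-1, -2, -1): -14.

-14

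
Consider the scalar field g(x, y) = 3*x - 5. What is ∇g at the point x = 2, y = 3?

∂g/∂x = 3
∂g/∂y = 0
∇g = (3, 0)
At (2, 3): (3, 0).

(3, 0)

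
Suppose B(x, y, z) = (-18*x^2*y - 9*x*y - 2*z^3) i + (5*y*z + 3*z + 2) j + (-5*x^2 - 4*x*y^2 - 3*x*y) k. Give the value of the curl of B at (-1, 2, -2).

(6, -12, 9)

(∇×B)₁ = ∂B₃/∂y − ∂B₂/∂z = -8*x*y - 3*x - 5*y - 3
(∇×B)₂ = ∂B₁/∂z − ∂B₃/∂x = 10*x + 4*y^2 + 3*y - 6*z^2
(∇×B)₃ = ∂B₂/∂x − ∂B₁/∂y = 18*x^2 + 9*x
∇×B = (-8*x*y - 3*x - 5*y - 3, 10*x + 4*y^2 + 3*y - 6*z^2, 18*x^2 + 9*x)
At (-1, 2, -2): (6, -12, 9).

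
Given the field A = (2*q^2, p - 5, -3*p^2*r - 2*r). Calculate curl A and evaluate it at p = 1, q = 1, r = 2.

(∇×A)₁ = ∂A₃/∂q − ∂A₂/∂r = 0
(∇×A)₂ = ∂A₁/∂r − ∂A₃/∂p = 6*p*r
(∇×A)₃ = ∂A₂/∂p − ∂A₁/∂q = -4*q + 1
∇×A = (0, 6*p*r, -4*q + 1)
At (1, 1, 2): (0, 12, -3).

(0, 12, -3)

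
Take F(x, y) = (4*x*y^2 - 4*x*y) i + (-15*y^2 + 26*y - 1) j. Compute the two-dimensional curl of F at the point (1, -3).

28

∂F₂/∂x = 0
∂F₁/∂y = 8*x*y - 4*x
Scalar curl = -8*x*y + 4*x
At (1, -3): 28.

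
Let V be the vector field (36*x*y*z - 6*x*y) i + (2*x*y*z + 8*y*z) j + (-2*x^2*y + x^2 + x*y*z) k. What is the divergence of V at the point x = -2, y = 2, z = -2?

∂V₁/∂x = 36*y*z - 6*y
∂V₂/∂y = 2*x*z + 8*z
∂V₃/∂z = x*y
∇·V = x*y + 2*x*z + 36*y*z - 6*y + 8*z
At (-2, 2, -2): -168.

-168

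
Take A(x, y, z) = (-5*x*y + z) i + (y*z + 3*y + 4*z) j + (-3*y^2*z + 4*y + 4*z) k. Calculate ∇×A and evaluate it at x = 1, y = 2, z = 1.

(∇×A)₁ = ∂A₃/∂y − ∂A₂/∂z = -6*y*z - y
(∇×A)₂ = ∂A₁/∂z − ∂A₃/∂x = 1
(∇×A)₃ = ∂A₂/∂x − ∂A₁/∂y = 5*x
∇×A = (-6*y*z - y, 1, 5*x)
At (1, 2, 1): (-14, 1, 5).

(-14, 1, 5)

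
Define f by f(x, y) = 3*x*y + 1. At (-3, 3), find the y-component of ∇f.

(∇f)_2 = ∂f/∂y = 3*x
At (-3, 3): -9.

-9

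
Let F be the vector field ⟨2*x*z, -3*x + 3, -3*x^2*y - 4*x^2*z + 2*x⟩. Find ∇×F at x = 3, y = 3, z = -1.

(-27, 34, -3)

(∇×F)₁ = ∂F₃/∂y − ∂F₂/∂z = -3*x^2
(∇×F)₂ = ∂F₁/∂z − ∂F₃/∂x = 6*x*y + 8*x*z + 2*x - 2
(∇×F)₃ = ∂F₂/∂x − ∂F₁/∂y = -3
∇×F = (-3*x^2, 6*x*y + 8*x*z + 2*x - 2, -3)
At (3, 3, -1): (-27, 34, -3).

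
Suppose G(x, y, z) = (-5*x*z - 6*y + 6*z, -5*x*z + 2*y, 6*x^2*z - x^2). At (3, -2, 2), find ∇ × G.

(15, -75, -4)

(∇×G)₁ = ∂G₃/∂y − ∂G₂/∂z = 5*x
(∇×G)₂ = ∂G₁/∂z − ∂G₃/∂x = -12*x*z - 3*x + 6
(∇×G)₃ = ∂G₂/∂x − ∂G₁/∂y = -5*z + 6
∇×G = (5*x, -12*x*z - 3*x + 6, -5*z + 6)
At (3, -2, 2): (15, -75, -4).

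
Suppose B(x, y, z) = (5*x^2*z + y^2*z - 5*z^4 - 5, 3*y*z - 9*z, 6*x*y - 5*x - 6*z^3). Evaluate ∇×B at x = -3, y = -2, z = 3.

(∇×B)₁ = ∂B₃/∂y − ∂B₂/∂z = 6*x - 3*y + 9
(∇×B)₂ = ∂B₁/∂z − ∂B₃/∂x = 5*x^2 + y^2 - 6*y - 20*z^3 + 5
(∇×B)₃ = ∂B₂/∂x − ∂B₁/∂y = -2*y*z
∇×B = (6*x - 3*y + 9, 5*x^2 + y^2 - 6*y - 20*z^3 + 5, -2*y*z)
At (-3, -2, 3): (-3, -474, 12).

(-3, -474, 12)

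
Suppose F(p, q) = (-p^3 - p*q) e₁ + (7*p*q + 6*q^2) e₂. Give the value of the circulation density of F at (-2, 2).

∂F₂/∂p = 7*q
∂F₁/∂q = -p
Scalar curl = p + 7*q
At (-2, 2): 12.

12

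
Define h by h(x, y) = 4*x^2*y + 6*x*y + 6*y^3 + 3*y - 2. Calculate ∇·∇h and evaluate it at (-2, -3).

-132

∂²h/∂x² = 8*y
∂²h/∂y² = 36*y
∇²h = 44*y
At (-2, -3): -132.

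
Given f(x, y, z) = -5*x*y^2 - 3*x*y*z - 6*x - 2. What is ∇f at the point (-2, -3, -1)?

(-60, -66, -18)

∂f/∂x = -5*y^2 - 3*y*z - 6
∂f/∂y = -10*x*y - 3*x*z
∂f/∂z = -3*x*y
∇f = (-5*y^2 - 3*y*z - 6, -10*x*y - 3*x*z, -3*x*y)
At (-2, -3, -1): (-60, -66, -18).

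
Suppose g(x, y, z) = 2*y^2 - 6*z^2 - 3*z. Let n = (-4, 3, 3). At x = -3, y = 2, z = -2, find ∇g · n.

87

∂g/∂x = 0
∂g/∂y = 4*y
∂g/∂z = -12*z - 3
∇g at (-3, 2, -2) = (0, 8, 21)
∇g · n = (0)(-4) + (8)(3) + (21)(3) = 87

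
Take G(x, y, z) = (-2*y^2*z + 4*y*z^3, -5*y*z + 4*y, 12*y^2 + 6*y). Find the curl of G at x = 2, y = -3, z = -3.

(-81, -342, 144)

(∇×G)₁ = ∂G₃/∂y − ∂G₂/∂z = 29*y + 6
(∇×G)₂ = ∂G₁/∂z − ∂G₃/∂x = -2*y^2 + 12*y*z^2
(∇×G)₃ = ∂G₂/∂x − ∂G₁/∂y = 4*y*z - 4*z^3
∇×G = (29*y + 6, -2*y^2 + 12*y*z^2, 4*y*z - 4*z^3)
At (2, -3, -3): (-81, -342, 144).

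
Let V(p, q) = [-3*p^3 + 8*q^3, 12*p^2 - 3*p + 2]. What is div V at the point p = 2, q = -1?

∂V₁/∂p = -9*p^2
∂V₂/∂q = 0
∇·V = -9*p^2
At (2, -1): -36.

-36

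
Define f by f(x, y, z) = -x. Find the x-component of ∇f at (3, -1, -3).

(∇f)_1 = ∂f/∂x = -1
At (3, -1, -3): -1.

-1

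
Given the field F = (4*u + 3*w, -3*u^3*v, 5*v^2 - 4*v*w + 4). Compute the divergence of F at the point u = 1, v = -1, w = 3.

∂F₁/∂u = 4
∂F₂/∂v = -3*u^3
∂F₃/∂w = -4*v
∇·F = -3*u^3 - 4*v + 4
At (1, -1, 3): 5.

5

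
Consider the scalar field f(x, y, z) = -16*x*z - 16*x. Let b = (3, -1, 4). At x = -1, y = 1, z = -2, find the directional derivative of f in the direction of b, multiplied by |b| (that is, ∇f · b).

∂f/∂x = -16*z - 16
∂f/∂y = 0
∂f/∂z = -16*x
∇f at (-1, 1, -2) = (16, 0, 16)
∇f · b = (16)(3) + (0)(-1) + (16)(4) = 112

112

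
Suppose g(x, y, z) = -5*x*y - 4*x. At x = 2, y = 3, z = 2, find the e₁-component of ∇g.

-19

(∇g)_1 = ∂g/∂x = -5*y - 4
At (2, 3, 2): -19.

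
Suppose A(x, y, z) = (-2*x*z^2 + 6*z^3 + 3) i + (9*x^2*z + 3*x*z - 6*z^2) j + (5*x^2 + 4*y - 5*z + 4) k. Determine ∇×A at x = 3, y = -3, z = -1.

(∇×A)₁ = ∂A₃/∂y − ∂A₂/∂z = -9*x^2 - 3*x + 12*z + 4
(∇×A)₂ = ∂A₁/∂z − ∂A₃/∂x = -4*x*z - 10*x + 18*z^2
(∇×A)₃ = ∂A₂/∂x − ∂A₁/∂y = 18*x*z + 3*z
∇×A = (-9*x^2 - 3*x + 12*z + 4, -4*x*z - 10*x + 18*z^2, 18*x*z + 3*z)
At (3, -3, -1): (-98, 0, -57).

(-98, 0, -57)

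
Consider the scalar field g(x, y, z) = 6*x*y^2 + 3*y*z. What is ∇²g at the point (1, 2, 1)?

∂²g/∂x² = 0
∂²g/∂y² = 12*x
∂²g/∂z² = 0
∇²g = 12*x
At (1, 2, 1): 12.

12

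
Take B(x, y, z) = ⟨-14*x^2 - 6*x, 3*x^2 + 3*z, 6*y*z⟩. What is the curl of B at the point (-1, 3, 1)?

(∇×B)₁ = ∂B₃/∂y − ∂B₂/∂z = 6*z - 3
(∇×B)₂ = ∂B₁/∂z − ∂B₃/∂x = 0
(∇×B)₃ = ∂B₂/∂x − ∂B₁/∂y = 6*x
∇×B = (6*z - 3, 0, 6*x)
At (-1, 3, 1): (3, 0, -6).

(3, 0, -6)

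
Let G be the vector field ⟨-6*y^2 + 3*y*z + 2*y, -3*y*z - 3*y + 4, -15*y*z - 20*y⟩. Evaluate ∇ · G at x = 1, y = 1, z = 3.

-27

∂G₁/∂x = 0
∂G₂/∂y = -3*z - 3
∂G₃/∂z = -15*y
∇·G = -15*y - 3*z - 3
At (1, 1, 3): -27.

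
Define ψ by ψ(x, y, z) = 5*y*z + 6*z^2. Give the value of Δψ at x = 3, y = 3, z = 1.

12

∂²ψ/∂x² = 0
∂²ψ/∂y² = 0
∂²ψ/∂z² = 12
∇²ψ = 12
At (3, 3, 1): 12.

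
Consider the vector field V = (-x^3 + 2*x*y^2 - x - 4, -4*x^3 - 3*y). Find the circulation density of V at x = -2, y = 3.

∂V₂/∂x = -12*x^2
∂V₁/∂y = 4*x*y
Scalar curl = -12*x^2 - 4*x*y
At (-2, 3): -24.

-24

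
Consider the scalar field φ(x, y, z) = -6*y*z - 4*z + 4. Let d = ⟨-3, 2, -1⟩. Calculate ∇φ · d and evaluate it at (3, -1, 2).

∂φ/∂x = 0
∂φ/∂y = -6*z
∂φ/∂z = -6*y - 4
∇φ at (3, -1, 2) = (0, -12, 2)
∇φ · d = (0)(-3) + (-12)(2) + (2)(-1) = -26

-26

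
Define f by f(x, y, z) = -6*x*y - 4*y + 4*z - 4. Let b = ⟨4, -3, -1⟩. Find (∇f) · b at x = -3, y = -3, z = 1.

∂f/∂x = -6*y
∂f/∂y = -6*x - 4
∂f/∂z = 4
∇f at (-3, -3, 1) = (18, 14, 4)
∇f · b = (18)(4) + (14)(-3) + (4)(-1) = 26

26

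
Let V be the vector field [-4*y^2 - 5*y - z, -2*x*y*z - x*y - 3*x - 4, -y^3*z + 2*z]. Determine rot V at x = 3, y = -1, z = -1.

(∇×V)₁ = ∂V₃/∂y − ∂V₂/∂z = 2*x*y - 3*y^2*z
(∇×V)₂ = ∂V₁/∂z − ∂V₃/∂x = -1
(∇×V)₃ = ∂V₂/∂x − ∂V₁/∂y = -2*y*z + 7*y + 2
∇×V = (2*x*y - 3*y^2*z, -1, -2*y*z + 7*y + 2)
At (3, -1, -1): (-3, -1, -7).

(-3, -1, -7)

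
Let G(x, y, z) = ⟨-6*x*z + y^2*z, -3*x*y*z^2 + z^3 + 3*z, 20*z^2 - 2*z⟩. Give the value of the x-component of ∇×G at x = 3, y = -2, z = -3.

78

(∇×G)_1 = ∂G₃/∂y − ∂G₂/∂z
= 0 − (-6*x*y*z + 3*z^2 + 3)
= 6*x*y*z - 3*z^2 - 3
At (3, -2, -3): 78.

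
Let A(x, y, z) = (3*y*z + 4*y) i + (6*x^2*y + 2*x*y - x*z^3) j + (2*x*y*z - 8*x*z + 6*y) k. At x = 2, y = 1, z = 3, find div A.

16

∂A₁/∂x = 0
∂A₂/∂y = 6*x^2 + 2*x
∂A₃/∂z = 2*x*y - 8*x
∇·A = 6*x^2 + 2*x*y - 6*x
At (2, 1, 3): 16.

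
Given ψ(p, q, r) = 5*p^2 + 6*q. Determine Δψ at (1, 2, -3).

10

∂²ψ/∂p² = 10
∂²ψ/∂q² = 0
∂²ψ/∂r² = 0
∇²ψ = 10
At (1, 2, -3): 10.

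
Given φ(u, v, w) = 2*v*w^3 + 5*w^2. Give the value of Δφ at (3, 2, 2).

58

∂²φ/∂u² = 0
∂²φ/∂v² = 0
∂²φ/∂w² = 2*(6*v*w + 5)
∇²φ = 12*v*w + 10
At (3, 2, 2): 58.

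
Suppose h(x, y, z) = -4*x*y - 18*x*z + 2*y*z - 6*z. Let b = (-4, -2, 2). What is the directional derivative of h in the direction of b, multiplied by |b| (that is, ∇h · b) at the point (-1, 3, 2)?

212

∂h/∂x = -4*y - 18*z
∂h/∂y = -4*x + 2*z
∂h/∂z = -18*x + 2*y - 6
∇h at (-1, 3, 2) = (-48, 8, 18)
∇h · b = (-48)(-4) + (8)(-2) + (18)(2) = 212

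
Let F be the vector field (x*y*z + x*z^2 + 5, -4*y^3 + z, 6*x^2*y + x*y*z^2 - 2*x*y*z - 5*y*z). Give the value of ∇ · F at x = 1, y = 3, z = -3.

∂F₁/∂x = y*z + z^2
∂F₂/∂y = -12*y^2
∂F₃/∂z = 2*x*y*z - 2*x*y - 5*y
∇·F = 2*x*y*z - 2*x*y - 12*y^2 + y*z - 5*y + z^2
At (1, 3, -3): -147.

-147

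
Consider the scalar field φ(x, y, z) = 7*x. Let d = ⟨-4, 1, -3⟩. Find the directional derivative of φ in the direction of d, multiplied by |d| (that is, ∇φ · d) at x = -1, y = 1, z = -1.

∂φ/∂x = 7
∂φ/∂y = 0
∂φ/∂z = 0
∇φ at (-1, 1, -1) = (7, 0, 0)
∇φ · d = (7)(-4) + (0)(1) + (0)(-3) = -28

-28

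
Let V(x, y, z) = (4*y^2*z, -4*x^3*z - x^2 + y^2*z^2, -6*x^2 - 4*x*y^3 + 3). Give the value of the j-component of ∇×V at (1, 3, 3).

156

(∇×V)_2 = ∂V₁/∂z − ∂V₃/∂x
= 4*y^2 − (-12*x - 4*y^3)
= 12*x + 4*y^3 + 4*y^2
At (1, 3, 3): 156.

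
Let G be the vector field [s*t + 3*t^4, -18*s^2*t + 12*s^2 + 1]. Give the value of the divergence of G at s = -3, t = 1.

∂G₁/∂s = t
∂G₂/∂t = -18*s^2
∇·G = -18*s^2 + t
At (-3, 1): -161.

-161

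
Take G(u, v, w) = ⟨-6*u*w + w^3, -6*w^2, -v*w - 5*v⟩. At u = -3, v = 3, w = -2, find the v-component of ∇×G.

30

(∇×G)_2 = ∂G₁/∂w − ∂G₃/∂u
= -6*u + 3*w^2 − (0)
= -6*u + 3*w^2
At (-3, 3, -2): 30.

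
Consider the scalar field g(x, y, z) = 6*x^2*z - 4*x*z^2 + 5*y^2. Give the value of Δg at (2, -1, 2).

∂²g/∂x² = 12*z
∂²g/∂y² = 10
∂²g/∂z² = -8*x
∇²g = -8*x + 12*z + 10
At (2, -1, 2): 18.

18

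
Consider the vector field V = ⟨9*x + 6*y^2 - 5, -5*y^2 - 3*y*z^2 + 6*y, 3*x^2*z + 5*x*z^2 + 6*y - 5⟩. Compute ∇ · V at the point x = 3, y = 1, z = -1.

∂V₁/∂x = 9
∂V₂/∂y = -10*y - 3*z^2 + 6
∂V₃/∂z = 3*x^2 + 10*x*z
∇·V = 3*x^2 + 10*x*z - 10*y - 3*z^2 + 15
At (3, 1, -1): -1.

-1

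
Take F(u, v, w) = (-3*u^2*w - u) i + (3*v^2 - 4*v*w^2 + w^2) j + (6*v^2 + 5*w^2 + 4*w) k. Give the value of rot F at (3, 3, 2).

(80, -27, 0)

(∇×F)₁ = ∂F₃/∂v − ∂F₂/∂w = 8*v*w + 12*v - 2*w
(∇×F)₂ = ∂F₁/∂w − ∂F₃/∂u = -3*u^2
(∇×F)₃ = ∂F₂/∂u − ∂F₁/∂v = 0
∇×F = (8*v*w + 12*v - 2*w, -3*u^2, 0)
At (3, 3, 2): (80, -27, 0).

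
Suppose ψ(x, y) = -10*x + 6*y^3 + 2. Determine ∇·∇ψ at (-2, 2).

72

∂²ψ/∂x² = 0
∂²ψ/∂y² = 36*y
∇²ψ = 36*y
At (-2, 2): 72.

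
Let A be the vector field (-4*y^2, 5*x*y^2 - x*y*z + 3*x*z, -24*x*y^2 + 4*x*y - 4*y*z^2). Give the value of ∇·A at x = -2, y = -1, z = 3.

∂A₁/∂x = 0
∂A₂/∂y = 10*x*y - x*z
∂A₃/∂z = -8*y*z
∇·A = 10*x*y - x*z - 8*y*z
At (-2, -1, 3): 50.

50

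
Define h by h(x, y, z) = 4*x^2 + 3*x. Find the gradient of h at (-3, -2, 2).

∂h/∂x = 8*x + 3
∂h/∂y = 0
∂h/∂z = 0
∇h = (8*x + 3, 0, 0)
At (-3, -2, 2): (-21, 0, 0).

(-21, 0, 0)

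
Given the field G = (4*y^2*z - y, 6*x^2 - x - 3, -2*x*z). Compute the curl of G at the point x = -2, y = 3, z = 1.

(∇×G)₁ = ∂G₃/∂y − ∂G₂/∂z = 0
(∇×G)₂ = ∂G₁/∂z − ∂G₃/∂x = 4*y^2 + 2*z
(∇×G)₃ = ∂G₂/∂x − ∂G₁/∂y = 12*x - 8*y*z
∇×G = (0, 4*y^2 + 2*z, 12*x - 8*y*z)
At (-2, 3, 1): (0, 38, -48).

(0, 38, -48)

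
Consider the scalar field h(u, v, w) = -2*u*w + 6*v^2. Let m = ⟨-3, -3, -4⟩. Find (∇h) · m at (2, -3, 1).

130

∂h/∂u = -2*w
∂h/∂v = 12*v
∂h/∂w = -2*u
∇h at (2, -3, 1) = (-2, -36, -4)
∇h · m = (-2)(-3) + (-36)(-3) + (-4)(-4) = 130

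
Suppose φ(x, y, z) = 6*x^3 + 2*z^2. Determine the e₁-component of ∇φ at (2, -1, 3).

72

(∇φ)_1 = ∂φ/∂x = 18*x^2
At (2, -1, 3): 72.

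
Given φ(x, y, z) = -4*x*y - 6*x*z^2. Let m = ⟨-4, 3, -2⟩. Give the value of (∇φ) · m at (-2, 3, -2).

∂φ/∂x = -4*y - 6*z^2
∂φ/∂y = -4*x
∂φ/∂z = -12*x*z
∇φ at (-2, 3, -2) = (-36, 8, -48)
∇φ · m = (-36)(-4) + (8)(3) + (-48)(-2) = 264

264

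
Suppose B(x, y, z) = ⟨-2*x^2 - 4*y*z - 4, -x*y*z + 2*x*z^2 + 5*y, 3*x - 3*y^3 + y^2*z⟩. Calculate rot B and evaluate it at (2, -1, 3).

(-41, 1, 33)

(∇×B)₁ = ∂B₃/∂y − ∂B₂/∂z = x*y - 4*x*z - 9*y^2 + 2*y*z
(∇×B)₂ = ∂B₁/∂z − ∂B₃/∂x = -4*y - 3
(∇×B)₃ = ∂B₂/∂x − ∂B₁/∂y = -y*z + 2*z^2 + 4*z
∇×B = (x*y - 4*x*z - 9*y^2 + 2*y*z, -4*y - 3, -y*z + 2*z^2 + 4*z)
At (2, -1, 3): (-41, 1, 33).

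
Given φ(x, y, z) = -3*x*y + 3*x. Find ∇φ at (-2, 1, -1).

(0, 6, 0)

∂φ/∂x = -3*y + 3
∂φ/∂y = -3*x
∂φ/∂z = 0
∇φ = (-3*y + 3, -3*x, 0)
At (-2, 1, -1): (0, 6, 0).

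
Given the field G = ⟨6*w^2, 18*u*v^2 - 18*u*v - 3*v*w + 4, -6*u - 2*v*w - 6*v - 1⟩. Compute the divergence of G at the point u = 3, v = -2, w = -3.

-257

∂G₁/∂u = 0
∂G₂/∂v = 36*u*v - 18*u - 3*w
∂G₃/∂w = -2*v
∇·G = 36*u*v - 18*u - 2*v - 3*w
At (3, -2, -3): -257.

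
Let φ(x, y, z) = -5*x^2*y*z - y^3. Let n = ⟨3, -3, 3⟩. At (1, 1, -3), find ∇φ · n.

39

∂φ/∂x = -10*x*y*z
∂φ/∂y = -5*x^2*z - 3*y^2
∂φ/∂z = -5*x^2*y
∇φ at (1, 1, -3) = (30, 12, -5)
∇φ · n = (30)(3) + (12)(-3) + (-5)(3) = 39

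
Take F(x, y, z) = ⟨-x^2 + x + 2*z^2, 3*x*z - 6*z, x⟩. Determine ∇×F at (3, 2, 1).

(∇×F)₁ = ∂F₃/∂y − ∂F₂/∂z = -3*x + 6
(∇×F)₂ = ∂F₁/∂z − ∂F₃/∂x = 4*z - 1
(∇×F)₃ = ∂F₂/∂x − ∂F₁/∂y = 3*z
∇×F = (-3*x + 6, 4*z - 1, 3*z)
At (3, 2, 1): (-3, 3, 3).

(-3, 3, 3)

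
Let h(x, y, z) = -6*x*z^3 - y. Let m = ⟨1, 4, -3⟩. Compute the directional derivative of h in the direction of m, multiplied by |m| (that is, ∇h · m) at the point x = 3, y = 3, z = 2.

596

∂h/∂x = -6*z^3
∂h/∂y = -1
∂h/∂z = -18*x*z^2
∇h at (3, 3, 2) = (-48, -1, -216)
∇h · m = (-48)(1) + (-1)(4) + (-216)(-3) = 596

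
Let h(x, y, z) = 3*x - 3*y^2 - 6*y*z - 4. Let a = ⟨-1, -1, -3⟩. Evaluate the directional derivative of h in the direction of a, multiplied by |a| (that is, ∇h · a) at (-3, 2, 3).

63

∂h/∂x = 3
∂h/∂y = -6*y - 6*z
∂h/∂z = -6*y
∇h at (-3, 2, 3) = (3, -30, -12)
∇h · a = (3)(-1) + (-30)(-1) + (-12)(-3) = 63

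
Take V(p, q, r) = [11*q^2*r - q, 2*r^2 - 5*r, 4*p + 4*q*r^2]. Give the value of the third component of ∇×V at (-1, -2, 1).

(∇×V)_3 = ∂V₂/∂p − ∂V₁/∂q
= 0 − (22*q*r - 1)
= -22*q*r + 1
At (-1, -2, 1): 45.

45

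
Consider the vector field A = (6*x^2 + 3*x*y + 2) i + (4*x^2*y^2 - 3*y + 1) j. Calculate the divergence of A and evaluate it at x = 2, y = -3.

∂A₁/∂x = 12*x + 3*y
∂A₂/∂y = 8*x^2*y - 3
∇·A = 8*x^2*y + 12*x + 3*y - 3
At (2, -3): -84.

-84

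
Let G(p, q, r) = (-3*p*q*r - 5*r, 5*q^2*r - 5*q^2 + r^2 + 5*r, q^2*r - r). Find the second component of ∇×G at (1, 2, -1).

(∇×G)_2 = ∂G₁/∂r − ∂G₃/∂p
= -3*p*q - 5 − (0)
= -3*p*q - 5
At (1, 2, -1): -11.

-11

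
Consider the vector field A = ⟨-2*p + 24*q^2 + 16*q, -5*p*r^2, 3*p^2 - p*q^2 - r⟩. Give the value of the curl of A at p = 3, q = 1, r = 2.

(54, -17, -84)

(∇×A)₁ = ∂A₃/∂q − ∂A₂/∂r = -2*p*q + 10*p*r
(∇×A)₂ = ∂A₁/∂r − ∂A₃/∂p = -6*p + q^2
(∇×A)₃ = ∂A₂/∂p − ∂A₁/∂q = -48*q - 5*r^2 - 16
∇×A = (-2*p*q + 10*p*r, -6*p + q^2, -48*q - 5*r^2 - 16)
At (3, 1, 2): (54, -17, -84).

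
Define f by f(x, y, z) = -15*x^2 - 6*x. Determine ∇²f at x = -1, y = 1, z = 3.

-30

∂²f/∂x² = -30
∂²f/∂y² = 0
∂²f/∂z² = 0
∇²f = -30
At (-1, 1, 3): -30.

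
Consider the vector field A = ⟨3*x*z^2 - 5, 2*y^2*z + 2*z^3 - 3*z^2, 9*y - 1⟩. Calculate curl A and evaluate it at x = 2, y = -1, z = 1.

(∇×A)₁ = ∂A₃/∂y − ∂A₂/∂z = -2*y^2 - 6*z^2 + 6*z + 9
(∇×A)₂ = ∂A₁/∂z − ∂A₃/∂x = 6*x*z
(∇×A)₃ = ∂A₂/∂x − ∂A₁/∂y = 0
∇×A = (-2*y^2 - 6*z^2 + 6*z + 9, 6*x*z, 0)
At (2, -1, 1): (7, 12, 0).

(7, 12, 0)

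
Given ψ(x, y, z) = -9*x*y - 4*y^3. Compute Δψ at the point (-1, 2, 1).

∂²ψ/∂x² = 0
∂²ψ/∂y² = -24*y
∂²ψ/∂z² = 0
∇²ψ = -24*y
At (-1, 2, 1): -48.

-48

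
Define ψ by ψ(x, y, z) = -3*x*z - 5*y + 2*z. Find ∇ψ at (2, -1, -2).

∂ψ/∂x = -3*z
∂ψ/∂y = -5
∂ψ/∂z = -3*x + 2
∇ψ = (-3*z, -5, -3*x + 2)
At (2, -1, -2): (6, -5, -4).

(6, -5, -4)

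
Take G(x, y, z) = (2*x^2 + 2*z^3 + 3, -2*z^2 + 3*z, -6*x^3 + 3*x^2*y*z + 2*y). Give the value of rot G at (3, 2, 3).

(∇×G)₁ = ∂G₃/∂y − ∂G₂/∂z = 3*x^2*z + 4*z - 1
(∇×G)₂ = ∂G₁/∂z − ∂G₃/∂x = 18*x^2 - 6*x*y*z + 6*z^2
(∇×G)₃ = ∂G₂/∂x − ∂G₁/∂y = 0
∇×G = (3*x^2*z + 4*z - 1, 18*x^2 - 6*x*y*z + 6*z^2, 0)
At (3, 2, 3): (92, 108, 0).

(92, 108, 0)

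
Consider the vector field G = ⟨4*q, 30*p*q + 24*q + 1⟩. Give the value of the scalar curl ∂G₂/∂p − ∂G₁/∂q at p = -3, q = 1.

26

∂G₂/∂p = 30*q
∂G₁/∂q = 4
Scalar curl = 30*q - 4
At (-3, 1): 26.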